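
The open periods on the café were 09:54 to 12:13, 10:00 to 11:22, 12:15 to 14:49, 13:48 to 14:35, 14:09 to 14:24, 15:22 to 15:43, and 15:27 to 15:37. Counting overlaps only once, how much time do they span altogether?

5 h 14 min

Merged: 09:54–12:13, 12:15–14:49, 15:22–15:43.
Lengths: 2 h 19 min + 2 h 34 min + 21 min = 5 h 14 min.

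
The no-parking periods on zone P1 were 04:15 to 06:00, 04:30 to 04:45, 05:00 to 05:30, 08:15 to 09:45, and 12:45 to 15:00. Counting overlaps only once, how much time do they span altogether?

Merged: 04:15–06:00, 08:15–09:45, 12:45–15:00.
Lengths: 1 h 45 min + 1 h 30 min + 2 h 15 min = 5 h 30 min.

5 h 30 min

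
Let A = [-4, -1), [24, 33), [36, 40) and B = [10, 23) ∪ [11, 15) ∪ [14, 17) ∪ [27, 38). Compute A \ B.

[-4, -1) ∪ [24, 27) ∪ [38, 40)

Second set merges to [10, 23), [27, 38).
[-4, -1): nothing removed.
[24, 33) \ B = [24, 27).
[36, 40) \ B = [38, 40).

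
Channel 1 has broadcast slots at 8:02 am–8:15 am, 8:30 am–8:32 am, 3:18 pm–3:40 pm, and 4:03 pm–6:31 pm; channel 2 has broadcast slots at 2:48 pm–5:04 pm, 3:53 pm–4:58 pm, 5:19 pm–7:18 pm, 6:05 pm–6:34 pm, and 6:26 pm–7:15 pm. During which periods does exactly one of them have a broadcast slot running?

8:02 am–8:15 am, 8:30 am–8:32 am, 2:48 pm–3:18 pm, 3:40 pm–4:03 pm, 5:04 pm–5:19 pm, 6:31 pm–7:18 pm

Merge the second list: 2:48 pm–5:04 pm, 5:19 pm–7:18 pm.
A \ B = 8:02 am–8:15 am, 8:30 am–8:32 am, 5:04 pm–5:19 pm.
B \ A = 2:48 pm–3:18 pm, 3:40 pm–4:03 pm, 6:31 pm–7:18 pm.
Union of the two gives the symmetric difference.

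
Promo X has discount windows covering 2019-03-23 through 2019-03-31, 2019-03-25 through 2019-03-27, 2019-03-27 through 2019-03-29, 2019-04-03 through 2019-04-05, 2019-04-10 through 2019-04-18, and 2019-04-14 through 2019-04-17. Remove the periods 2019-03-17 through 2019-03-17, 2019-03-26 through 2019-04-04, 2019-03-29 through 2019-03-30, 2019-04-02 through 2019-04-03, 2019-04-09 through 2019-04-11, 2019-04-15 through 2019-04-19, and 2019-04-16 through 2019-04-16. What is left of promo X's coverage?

2019-03-23 through 2019-03-25, 2019-04-05 through 2019-04-05, 2019-04-12 through 2019-04-14

First set merges to 2019-03-23 through 2019-03-31, 2019-04-03 through 2019-04-05, 2019-04-10 through 2019-04-18.
Second set merges to 2019-03-17 through 2019-03-17, 2019-03-26 through 2019-04-04, 2019-04-09 through 2019-04-11, 2019-04-15 through 2019-04-19.
2019-03-23 through 2019-03-31 with B removed leaves 2019-03-23 through 2019-03-25.
2019-04-03 through 2019-04-05 with B removed leaves 2019-04-05 through 2019-04-05.
2019-04-10 through 2019-04-18 with B removed leaves 2019-04-12 through 2019-04-14.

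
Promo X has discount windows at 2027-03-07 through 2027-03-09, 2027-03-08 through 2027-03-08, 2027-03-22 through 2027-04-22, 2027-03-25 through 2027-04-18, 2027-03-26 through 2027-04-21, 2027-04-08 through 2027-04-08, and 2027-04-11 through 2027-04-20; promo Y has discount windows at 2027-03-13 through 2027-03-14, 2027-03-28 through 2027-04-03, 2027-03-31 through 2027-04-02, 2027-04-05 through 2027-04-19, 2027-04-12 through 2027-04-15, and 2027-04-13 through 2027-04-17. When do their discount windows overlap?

2027-03-28 through 2027-04-03, 2027-04-05 through 2027-04-19

Merge the first list: 2027-03-07 through 2027-03-09, 2027-03-22 through 2027-04-22.
Merge the second list: 2027-03-13 through 2027-03-14, 2027-03-28 through 2027-04-03, 2027-04-05 through 2027-04-19.
2027-03-07 through 2027-03-09 meets no B interval.
2027-03-22 through 2027-04-22 ∩ B → 2027-03-28 through 2027-04-03, 2027-04-05 through 2027-04-19.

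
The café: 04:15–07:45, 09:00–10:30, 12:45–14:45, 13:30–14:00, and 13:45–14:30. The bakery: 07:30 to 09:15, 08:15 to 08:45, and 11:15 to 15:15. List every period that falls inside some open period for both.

07:30-07:45, 09:00-09:15, 12:45-14:45

A, merged: 04:15-07:45, 09:00-10:30, 12:45-14:45.
B, merged: 07:30-09:15, 11:15-15:15.
04:15-07:45 meets the second set on 07:30-07:45.
09:00-10:30 meets the second set on 09:00-09:15.
12:45-14:45 meets the second set on 12:45-14:45.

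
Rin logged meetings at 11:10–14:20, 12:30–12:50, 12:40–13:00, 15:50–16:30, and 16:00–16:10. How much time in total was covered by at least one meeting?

Merged: 11:10-14:20, 15:50-16:30.
Lengths: 3 h 10 min + 40 min = 3 h 50 min.

3 h 50 min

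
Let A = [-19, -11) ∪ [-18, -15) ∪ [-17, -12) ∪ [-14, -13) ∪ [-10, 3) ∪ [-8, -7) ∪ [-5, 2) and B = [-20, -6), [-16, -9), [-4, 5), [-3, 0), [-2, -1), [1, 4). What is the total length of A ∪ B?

Merge the first list: [-19, -11), [-10, 3).
Merge the second list: [-20, -6), [-4, 5).
A ∪ B = [-20, 5).
Total: 25.

25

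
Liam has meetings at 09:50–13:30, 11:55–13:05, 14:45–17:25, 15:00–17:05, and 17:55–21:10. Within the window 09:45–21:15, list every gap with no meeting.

After merging, the occupied span is 09:50–13:30, 14:45–17:25, 17:55–21:10.
Complement within 09:45–21:15: 09:45–09:50, 13:30–14:45, 17:25–17:55, 21:10–21:15.

09:45–09:50, 13:30–14:45, 17:25–17:55, 21:10–21:15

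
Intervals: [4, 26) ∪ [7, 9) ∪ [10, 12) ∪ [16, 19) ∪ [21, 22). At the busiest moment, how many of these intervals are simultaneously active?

At 7, 2 of the intervals are simultaneously active.
No point has more.

2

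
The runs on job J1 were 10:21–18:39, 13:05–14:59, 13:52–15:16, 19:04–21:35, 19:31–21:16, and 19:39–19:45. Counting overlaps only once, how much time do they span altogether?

10 h 49 min

Merged: 10:21–18:39, 19:04–21:35.
Lengths: 8 h 18 min + 2 h 31 min = 10 h 49 min.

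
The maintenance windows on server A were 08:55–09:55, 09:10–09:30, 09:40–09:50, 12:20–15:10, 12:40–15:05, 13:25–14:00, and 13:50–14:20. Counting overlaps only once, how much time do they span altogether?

Merged: 08:55–09:55, 12:20–15:10.
Lengths: 1 h + 2 h 50 min = 3 h 50 min.

3 h 50 min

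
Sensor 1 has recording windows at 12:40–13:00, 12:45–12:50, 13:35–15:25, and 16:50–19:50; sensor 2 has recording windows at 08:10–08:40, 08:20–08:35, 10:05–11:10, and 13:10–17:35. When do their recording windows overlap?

A, merged: 12:40–13:00, 13:35–15:25, 16:50–19:50.
B, merged: 08:10–08:40, 10:05–11:10, 13:10–17:35.
12:40–13:00 falls entirely outside B.
13:35–15:25 overlaps B on 13:35–15:25.
16:50–19:50 overlaps B on 16:50–17:35.

13:35–15:25, 16:50–17:35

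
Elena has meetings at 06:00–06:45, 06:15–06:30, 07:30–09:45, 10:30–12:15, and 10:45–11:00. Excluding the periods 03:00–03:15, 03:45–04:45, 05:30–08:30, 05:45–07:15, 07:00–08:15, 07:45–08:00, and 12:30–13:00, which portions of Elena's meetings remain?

08:30-09:45, 10:30-12:15

Merge the first list: 06:00-06:45, 07:30-09:45, 10:30-12:15.
Merge the second list: 03:00-03:15, 03:45-04:45, 05:30-08:30, 12:30-13:00.
06:00-06:45 lies entirely inside B → drops out.
07:30-09:45 with B removed leaves 08:30-09:45.
10:30-12:15 is untouched.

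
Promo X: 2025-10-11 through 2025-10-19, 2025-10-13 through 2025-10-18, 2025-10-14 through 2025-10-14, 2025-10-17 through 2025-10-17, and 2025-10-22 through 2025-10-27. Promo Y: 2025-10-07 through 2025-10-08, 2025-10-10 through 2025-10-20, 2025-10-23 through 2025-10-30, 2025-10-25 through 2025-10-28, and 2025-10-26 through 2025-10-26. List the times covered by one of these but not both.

A, merged: 2025-10-11 through 2025-10-19, 2025-10-22 through 2025-10-27.
B, merged: 2025-10-07 through 2025-10-08, 2025-10-10 through 2025-10-20, 2025-10-23 through 2025-10-30.
Only in the first: 2025-10-22 through 2025-10-22.
Only in the second: 2025-10-07 through 2025-10-08, 2025-10-10 through 2025-10-10, 2025-10-20 through 2025-10-20, 2025-10-28 through 2025-10-30.
Together these are the periods covered by exactly one.

2025-10-07 through 2025-10-08, 2025-10-10 through 2025-10-10, 2025-10-20 through 2025-10-20, 2025-10-22 through 2025-10-22, 2025-10-28 through 2025-10-30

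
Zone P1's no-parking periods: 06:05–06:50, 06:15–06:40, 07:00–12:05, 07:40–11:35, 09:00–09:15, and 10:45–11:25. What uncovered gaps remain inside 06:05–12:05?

After merging, the occupied span is 06:05–06:50, 07:00–12:05.
Complement within 06:05–12:05: 06:50–07:00.

06:50–07:00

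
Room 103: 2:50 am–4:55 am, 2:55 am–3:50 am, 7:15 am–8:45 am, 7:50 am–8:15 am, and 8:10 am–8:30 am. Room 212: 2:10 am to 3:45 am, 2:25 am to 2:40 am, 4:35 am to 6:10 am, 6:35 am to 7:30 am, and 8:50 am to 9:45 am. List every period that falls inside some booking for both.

2:50 am–3:45 am, 4:35 am–4:55 am, 7:15 am–7:30 am

A, merged: 2:50 am–4:55 am, 7:15 am–8:45 am.
B, merged: 2:10 am–3:45 am, 4:35 am–6:10 am, 6:35 am–7:30 am, 8:50 am–9:45 am.
2:50 am–4:55 am meets the second set on 2:50 am–3:45 am, 4:35 am–4:55 am.
7:15 am–8:45 am meets the second set on 7:15 am–7:30 am.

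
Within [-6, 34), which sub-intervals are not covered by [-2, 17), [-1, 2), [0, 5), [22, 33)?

Covered (merged): [-2, 17), [22, 33).
Uncovered inside [-6, 34): [-6, -2), [17, 22), [33, 34).

[-6, -2) ∪ [17, 22) ∪ [33, 34)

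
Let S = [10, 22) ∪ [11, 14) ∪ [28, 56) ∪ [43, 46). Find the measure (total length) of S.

40

Merged: [10, 22), [28, 56).
Lengths: 12 + 28 = 40.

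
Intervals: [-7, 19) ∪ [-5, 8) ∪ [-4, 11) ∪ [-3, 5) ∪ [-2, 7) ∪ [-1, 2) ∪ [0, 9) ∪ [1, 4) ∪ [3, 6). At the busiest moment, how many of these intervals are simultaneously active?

Sweep endpoints in order; track running count of active intervals.
Peak of 8 reached at 1.

8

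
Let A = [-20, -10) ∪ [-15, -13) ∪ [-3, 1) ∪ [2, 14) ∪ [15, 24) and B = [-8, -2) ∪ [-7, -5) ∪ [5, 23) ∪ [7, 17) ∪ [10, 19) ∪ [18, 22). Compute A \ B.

[-20, -10) ∪ [-2, 1) ∪ [2, 5) ∪ [23, 24)

Merge the first list: [-20, -10), [-3, 1), [2, 14), [15, 24).
Merge the second list: [-8, -2), [5, 23).
[-20, -10): no B overlap → unchanged.
[-3, 1) minus B → [-2, 1).
[2, 14) minus B → [2, 5).
[15, 24) minus B → [23, 24).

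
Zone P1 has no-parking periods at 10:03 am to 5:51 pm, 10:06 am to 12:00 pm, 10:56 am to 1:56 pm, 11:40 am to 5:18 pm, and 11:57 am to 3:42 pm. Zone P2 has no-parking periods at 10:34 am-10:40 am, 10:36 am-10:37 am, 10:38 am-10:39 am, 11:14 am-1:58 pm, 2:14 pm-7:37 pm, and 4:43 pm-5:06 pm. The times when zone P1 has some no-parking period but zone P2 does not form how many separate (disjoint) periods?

3

First set merges to 10:03 am–5:51 pm.
Second set merges to 10:34 am–10:40 am, 11:14 am–1:58 pm, 2:14 pm–7:37 pm.
A \ B = 10:03 am–10:34 am, 10:40 am–11:14 am, 1:58 pm–2:14 pm.
That is 3 disjoint pieces.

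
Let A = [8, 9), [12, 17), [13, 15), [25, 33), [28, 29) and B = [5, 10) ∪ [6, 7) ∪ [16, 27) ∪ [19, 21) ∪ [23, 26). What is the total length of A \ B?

A, merged: [8, 9), [12, 17), [25, 33).
B, merged: [5, 10), [16, 27).
A \ B = [12, 16), [27, 33).
Total: 4 + 6 = 10.

10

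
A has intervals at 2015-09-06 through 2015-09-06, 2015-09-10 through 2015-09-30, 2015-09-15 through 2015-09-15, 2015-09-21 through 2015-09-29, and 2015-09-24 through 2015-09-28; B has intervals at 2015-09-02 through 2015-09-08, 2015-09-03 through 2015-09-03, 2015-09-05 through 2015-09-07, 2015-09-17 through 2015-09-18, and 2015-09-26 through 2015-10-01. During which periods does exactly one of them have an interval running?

2015-09-02 through 2015-09-05, 2015-09-07 through 2015-09-08, 2015-09-10 through 2015-09-16, 2015-09-19 through 2015-09-25, 2015-10-01 through 2015-10-01

Merge the first list: 2015-09-06 through 2015-09-06, 2015-09-10 through 2015-09-30.
Merge the second list: 2015-09-02 through 2015-09-08, 2015-09-17 through 2015-09-18, 2015-09-26 through 2015-10-01.
Only in the first: 2015-09-10 through 2015-09-16, 2015-09-19 through 2015-09-25.
Only in the second: 2015-09-02 through 2015-09-05, 2015-09-07 through 2015-09-08, 2015-10-01 through 2015-10-01.
Together these are the periods covered by exactly one.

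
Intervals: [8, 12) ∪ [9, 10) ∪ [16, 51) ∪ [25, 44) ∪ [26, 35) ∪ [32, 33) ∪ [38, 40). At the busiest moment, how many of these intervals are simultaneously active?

Sweep endpoints in order; track running count of active intervals.
Peak of 4 reached at 32.

4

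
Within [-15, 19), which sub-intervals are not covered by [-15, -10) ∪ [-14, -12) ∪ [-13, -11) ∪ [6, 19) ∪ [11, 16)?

The merged coverage is [-15, -10), [6, 19).
Complement within [-15, 19): [-10, 6).

[-10, 6)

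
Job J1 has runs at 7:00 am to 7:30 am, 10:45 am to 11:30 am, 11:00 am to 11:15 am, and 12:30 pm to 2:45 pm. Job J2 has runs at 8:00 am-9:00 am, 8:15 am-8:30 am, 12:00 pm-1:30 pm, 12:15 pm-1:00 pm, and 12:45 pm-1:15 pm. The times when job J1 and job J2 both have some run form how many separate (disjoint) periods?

A, merged: 7:00 am–7:30 am, 10:45 am–11:30 am, 12:30 pm–2:45 pm.
B, merged: 8:00 am–9:00 am, 12:00 pm–1:30 pm.
A ∩ B = 12:30 pm–1:30 pm.
That is 1 disjoint piece.

1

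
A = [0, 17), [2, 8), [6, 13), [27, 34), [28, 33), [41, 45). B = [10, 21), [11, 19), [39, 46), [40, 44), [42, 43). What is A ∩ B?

First set merges to [0, 17), [27, 34), [41, 45).
Second set merges to [10, 21), [39, 46).
[0, 17) overlaps B on [10, 17).
[27, 34) falls entirely outside B.
[41, 45) overlaps B on [41, 45).

[10, 17) ∪ [41, 45)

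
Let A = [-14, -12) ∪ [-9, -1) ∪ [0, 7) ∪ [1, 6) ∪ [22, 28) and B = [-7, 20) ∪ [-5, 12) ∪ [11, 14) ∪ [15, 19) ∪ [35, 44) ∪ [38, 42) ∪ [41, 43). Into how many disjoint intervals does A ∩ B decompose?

2

Merge the first list: [-14, -12), [-9, -1), [0, 7), [22, 28).
Merge the second list: [-7, 20), [35, 44).
A ∩ B = [-7, -1), [0, 7).
That is 2 disjoint pieces.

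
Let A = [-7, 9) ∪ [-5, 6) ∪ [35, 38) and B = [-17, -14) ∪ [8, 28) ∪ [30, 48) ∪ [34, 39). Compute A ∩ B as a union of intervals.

Merge the first list: [-7, 9), [35, 38).
Merge the second list: [-17, -14), [8, 28), [30, 48).
[-7, 9) overlaps B on [8, 9).
[35, 38) overlaps B on [35, 38).

[8, 9) ∪ [35, 38)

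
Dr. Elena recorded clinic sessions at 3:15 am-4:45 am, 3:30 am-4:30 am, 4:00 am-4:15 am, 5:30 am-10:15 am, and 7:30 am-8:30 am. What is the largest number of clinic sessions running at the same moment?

3

At 4:00 am, 3 of the intervals are simultaneously active.
No point has more.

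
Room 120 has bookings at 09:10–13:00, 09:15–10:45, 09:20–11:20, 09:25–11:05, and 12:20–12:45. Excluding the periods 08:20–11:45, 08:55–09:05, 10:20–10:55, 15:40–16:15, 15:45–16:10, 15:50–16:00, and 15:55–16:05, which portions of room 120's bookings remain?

11:45–13:00

A, merged: 09:10–13:00.
B, merged: 08:20–11:45, 15:40–16:15.
09:10–13:00 \ B = 11:45–13:00.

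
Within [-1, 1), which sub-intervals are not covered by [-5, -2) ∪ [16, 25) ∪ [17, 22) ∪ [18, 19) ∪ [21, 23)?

The merged coverage is [-5, -2), [16, 25).
Complement within [-1, 1): [-1, 1).

[-1, 1)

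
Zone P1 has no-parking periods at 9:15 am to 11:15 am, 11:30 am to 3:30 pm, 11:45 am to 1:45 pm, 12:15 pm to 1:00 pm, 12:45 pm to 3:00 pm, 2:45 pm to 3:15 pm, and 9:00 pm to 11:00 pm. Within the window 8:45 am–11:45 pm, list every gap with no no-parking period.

Covered (merged): 9:15 am–11:15 am, 11:30 am–3:30 pm, 9:00 pm–11:00 pm.
Complement within 8:45 am–11:45 pm: 8:45 am–9:15 am, 11:15 am–11:30 am, 3:30 pm–9:00 pm, 11:00 pm–11:45 pm.

8:45 am–9:15 am, 11:15 am–11:30 am, 3:30 pm–9:00 pm, 11:00 pm–11:45 pm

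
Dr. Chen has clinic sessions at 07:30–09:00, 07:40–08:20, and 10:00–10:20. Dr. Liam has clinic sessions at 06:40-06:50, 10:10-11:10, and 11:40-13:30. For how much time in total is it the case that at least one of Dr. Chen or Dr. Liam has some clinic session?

First set merges to 07:30-09:00, 10:00-10:20.
A ∪ B = 06:40-06:50, 07:30-09:00, 10:00-11:10, 11:40-13:30.
Total: 10 min + 1 h 30 min + 1 h 10 min + 1 h 50 min = 4 h 40 min.

4 h 40 min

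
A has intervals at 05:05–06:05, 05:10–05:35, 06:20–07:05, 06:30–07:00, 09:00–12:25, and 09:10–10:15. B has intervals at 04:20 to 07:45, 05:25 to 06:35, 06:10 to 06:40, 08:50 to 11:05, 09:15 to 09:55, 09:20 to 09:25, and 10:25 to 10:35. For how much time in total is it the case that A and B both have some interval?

3 h 50 min

A, merged: 05:05-06:05, 06:20-07:05, 09:00-12:25.
B, merged: 04:20-07:45, 08:50-11:05.
A ∩ B = 05:05-06:05, 06:20-07:05, 09:00-11:05.
Total: 1 h + 45 min + 2 h 5 min = 3 h 50 min.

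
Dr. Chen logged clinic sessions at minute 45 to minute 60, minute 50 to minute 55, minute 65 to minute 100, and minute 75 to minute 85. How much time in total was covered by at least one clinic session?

50 minutes

Merged: minute 45 to minute 60, minute 65 to minute 100.
Lengths: 15 minutes + 35 minutes = 50 minutes.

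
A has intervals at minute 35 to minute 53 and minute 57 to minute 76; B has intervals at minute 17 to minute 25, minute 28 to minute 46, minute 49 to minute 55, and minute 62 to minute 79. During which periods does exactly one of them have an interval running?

minute 17 to minute 25, minute 28 to minute 35, minute 46 to minute 49, minute 53 to minute 55, minute 57 to minute 62, minute 76 to minute 79

Only in the first: minute 46 to minute 49, minute 57 to minute 62.
Only in the second: minute 17 to minute 25, minute 28 to minute 35, minute 53 to minute 55, minute 76 to minute 79.
Together these are the periods covered by exactly one.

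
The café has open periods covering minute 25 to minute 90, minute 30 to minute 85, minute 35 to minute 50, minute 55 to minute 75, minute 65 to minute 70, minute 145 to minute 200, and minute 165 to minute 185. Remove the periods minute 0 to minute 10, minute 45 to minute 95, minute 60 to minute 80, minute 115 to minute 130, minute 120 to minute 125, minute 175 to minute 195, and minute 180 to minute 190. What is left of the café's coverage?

A, merged: minute 25 to minute 90, minute 145 to minute 200.
B, merged: minute 0 to minute 10, minute 45 to minute 95, minute 115 to minute 130, minute 175 to minute 195.
minute 25 to minute 90 with B removed leaves minute 25 to minute 45.
minute 145 to minute 200 with B removed leaves minute 145 to minute 175, minute 195 to minute 200.

minute 25 to minute 45, minute 145 to minute 175, minute 195 to minute 200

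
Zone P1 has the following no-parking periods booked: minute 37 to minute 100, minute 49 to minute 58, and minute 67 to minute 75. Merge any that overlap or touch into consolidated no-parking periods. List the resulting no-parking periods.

minute 49 to minute 58 overlaps/touches minute 37 to minute 100 → extend to minute 37 to minute 100.
minute 67 to minute 75 overlaps/touches minute 37 to minute 100 → extend to minute 37 to minute 100.

minute 37 to minute 100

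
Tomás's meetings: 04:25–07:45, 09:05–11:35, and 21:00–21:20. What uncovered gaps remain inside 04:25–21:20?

After merging, the occupied span is 04:25–07:45, 09:05–11:35, 21:00–21:20.
Complement within 04:25–21:20: 07:45–09:05, 11:35–21:00.

07:45–09:05, 11:35–21:00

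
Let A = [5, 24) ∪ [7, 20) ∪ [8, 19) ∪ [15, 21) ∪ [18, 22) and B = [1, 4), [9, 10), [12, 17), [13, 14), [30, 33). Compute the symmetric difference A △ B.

A, merged: [5, 24).
B, merged: [1, 4), [9, 10), [12, 17), [30, 33).
A but not B: [5, 9), [10, 12), [17, 24).
B but not A: [1, 4), [30, 33).
Combining gives A △ B.

[1, 4) ∪ [5, 9) ∪ [10, 12) ∪ [17, 24) ∪ [30, 33)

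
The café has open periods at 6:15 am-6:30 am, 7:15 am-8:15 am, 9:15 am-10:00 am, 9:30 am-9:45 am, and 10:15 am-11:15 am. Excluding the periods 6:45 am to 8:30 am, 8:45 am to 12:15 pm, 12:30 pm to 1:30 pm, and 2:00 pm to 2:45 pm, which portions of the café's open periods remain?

First set merges to 6:15 am–6:30 am, 7:15 am–8:15 am, 9:15 am–10:00 am, 10:15 am–11:15 am.
6:15 am–6:30 am: no B overlap → unchanged.
7:15 am–8:15 am: fully covered by B → removed.
9:15 am–10:00 am: fully covered by B → removed.
10:15 am–11:15 am: fully covered by B → removed.

6:15 am–6:30 am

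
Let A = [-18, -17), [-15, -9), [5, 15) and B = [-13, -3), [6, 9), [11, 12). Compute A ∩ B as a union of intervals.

[-18, -17) meets no B interval.
[-15, -9) ∩ B → [-13, -9).
[5, 15) ∩ B → [6, 9), [11, 12).

[-13, -9) ∪ [6, 9) ∪ [11, 12)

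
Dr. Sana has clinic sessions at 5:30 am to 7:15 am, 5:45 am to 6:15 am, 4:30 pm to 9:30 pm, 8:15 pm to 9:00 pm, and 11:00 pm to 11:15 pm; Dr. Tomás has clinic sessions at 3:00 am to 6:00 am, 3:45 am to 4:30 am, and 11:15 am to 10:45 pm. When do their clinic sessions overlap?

5:30 am–6:00 am, 4:30 pm–9:30 pm

A, merged: 5:30 am–7:15 am, 4:30 pm–9:30 pm, 11:00 pm–11:15 pm.
B, merged: 3:00 am–6:00 am, 11:15 am–10:45 pm.
5:30 am–7:15 am meets the second set on 5:30 am–6:00 am.
4:30 pm–9:30 pm meets the second set on 4:30 pm–9:30 pm.
11:00 pm–11:15 pm: no overlap with the second set.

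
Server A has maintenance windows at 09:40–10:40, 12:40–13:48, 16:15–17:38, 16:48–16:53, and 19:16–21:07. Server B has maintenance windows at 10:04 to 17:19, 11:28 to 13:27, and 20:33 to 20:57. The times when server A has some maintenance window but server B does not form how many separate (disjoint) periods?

First set merges to 09:40–10:40, 12:40–13:48, 16:15–17:38, 19:16–21:07.
Second set merges to 10:04–17:19, 20:33–20:57.
A \ B = 09:40–10:04, 17:19–17:38, 19:16–20:33, 20:57–21:07.
That is 4 disjoint pieces.

4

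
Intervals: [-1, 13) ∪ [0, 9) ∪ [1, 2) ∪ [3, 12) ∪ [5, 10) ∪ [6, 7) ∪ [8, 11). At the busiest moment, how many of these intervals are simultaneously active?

Sweep endpoints in order; track running count of active intervals.
Peak of 5 reached at 6.

5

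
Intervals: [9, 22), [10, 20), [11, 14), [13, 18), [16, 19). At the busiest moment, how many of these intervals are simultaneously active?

Walk the sorted start/end points keeping a running depth.
The depth first hits 4 at 13.

4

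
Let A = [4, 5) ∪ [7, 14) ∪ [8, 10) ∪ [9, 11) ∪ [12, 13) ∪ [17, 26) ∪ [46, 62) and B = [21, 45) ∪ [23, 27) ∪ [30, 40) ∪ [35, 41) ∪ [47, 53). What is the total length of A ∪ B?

Merge the first list: [4, 5), [7, 14), [17, 26), [46, 62).
Merge the second list: [21, 45), [47, 53).
A ∪ B = [4, 5), [7, 14), [17, 45), [46, 62).
Total: 1 + 7 + 28 + 16 = 52.

52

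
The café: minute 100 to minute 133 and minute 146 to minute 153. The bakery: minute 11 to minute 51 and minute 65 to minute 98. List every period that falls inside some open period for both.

none

minute 100 to minute 133 falls entirely outside B.
minute 146 to minute 153 falls entirely outside B.
No overlap.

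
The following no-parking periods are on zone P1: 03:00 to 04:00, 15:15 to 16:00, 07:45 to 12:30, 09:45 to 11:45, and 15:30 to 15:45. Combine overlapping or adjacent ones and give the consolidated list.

Sort by start: 03:00–04:00, 07:45–12:30, 09:45–11:45, 15:15–16:00, 15:30–15:45.
07:45–12:30 is disjoint → start new block.
09:45–11:45 overlaps/touches 07:45–12:30 → extend to 07:45–12:30.
15:15–16:00 is disjoint → start new block.
15:30–15:45 overlaps/touches 15:15–16:00 → extend to 15:15–16:00.

03:00–04:00, 07:45–12:30, 15:15–16:00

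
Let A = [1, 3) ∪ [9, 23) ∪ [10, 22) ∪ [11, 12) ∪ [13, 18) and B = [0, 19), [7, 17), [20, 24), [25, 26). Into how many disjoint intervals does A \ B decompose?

1

First set merges to [1, 3), [9, 23).
Second set merges to [0, 19), [20, 24), [25, 26).
A \ B = [19, 20).
That is 1 disjoint piece.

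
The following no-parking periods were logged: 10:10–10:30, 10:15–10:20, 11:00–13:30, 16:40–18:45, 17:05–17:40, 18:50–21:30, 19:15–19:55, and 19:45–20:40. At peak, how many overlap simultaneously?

3

Sweep endpoints in order; track running count of active intervals.
Peak of 3 reached at 19:45.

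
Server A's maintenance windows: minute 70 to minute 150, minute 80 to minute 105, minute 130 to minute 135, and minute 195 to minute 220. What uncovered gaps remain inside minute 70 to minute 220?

minute 150 to minute 195

Covered (merged): minute 70 to minute 150, minute 195 to minute 220.
Complement within minute 70 to minute 220: minute 150 to minute 195.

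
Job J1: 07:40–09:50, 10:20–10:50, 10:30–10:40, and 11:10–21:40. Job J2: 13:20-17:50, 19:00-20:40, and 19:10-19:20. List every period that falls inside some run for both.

A, merged: 07:40-09:50, 10:20-10:50, 11:10-21:40.
B, merged: 13:20-17:50, 19:00-20:40.
07:40-09:50: no overlap with the second set.
10:20-10:50: no overlap with the second set.
11:10-21:40 meets the second set on 13:20-17:50, 19:00-20:40.

13:20-17:50, 19:00-20:40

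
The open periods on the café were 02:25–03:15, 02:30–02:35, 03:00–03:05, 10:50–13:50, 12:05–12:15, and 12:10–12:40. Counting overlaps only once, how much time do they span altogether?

Merged: 02:25–03:15, 10:50–13:50.
Lengths: 50 min + 3 h = 3 h 50 min.

3 h 50 min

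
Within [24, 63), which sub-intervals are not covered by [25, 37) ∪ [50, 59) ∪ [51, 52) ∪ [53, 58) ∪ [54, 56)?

The merged coverage is [25, 37), [50, 59).
Gaps within [24, 63): [24, 25), [37, 50), [59, 63).

[24, 25) ∪ [37, 50) ∪ [59, 63)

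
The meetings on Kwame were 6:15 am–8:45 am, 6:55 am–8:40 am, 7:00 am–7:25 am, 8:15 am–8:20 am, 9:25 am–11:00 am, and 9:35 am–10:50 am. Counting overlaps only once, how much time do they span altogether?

Merged: 6:15 am-8:45 am, 9:25 am-11:00 am.
Lengths: 2 h 30 min + 1 h 35 min = 4 h 5 min.

4 h 5 min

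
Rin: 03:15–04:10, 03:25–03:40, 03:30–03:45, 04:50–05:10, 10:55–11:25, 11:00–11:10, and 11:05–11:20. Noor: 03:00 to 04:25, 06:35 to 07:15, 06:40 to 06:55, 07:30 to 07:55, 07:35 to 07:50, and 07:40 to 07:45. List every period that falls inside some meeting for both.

First set merges to 03:15–04:10, 04:50–05:10, 10:55–11:25.
Second set merges to 03:00–04:25, 06:35–07:15, 07:30–07:55.
03:15–04:10 overlaps B on 03:15–04:10.
04:50–05:10 falls entirely outside B.
10:55–11:25 falls entirely outside B.

03:15–04:10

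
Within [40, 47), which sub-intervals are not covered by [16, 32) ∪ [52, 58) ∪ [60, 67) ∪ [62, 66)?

The merged coverage is [16, 32), [52, 58), [60, 67).
Complement within [40, 47): [40, 47).

[40, 47)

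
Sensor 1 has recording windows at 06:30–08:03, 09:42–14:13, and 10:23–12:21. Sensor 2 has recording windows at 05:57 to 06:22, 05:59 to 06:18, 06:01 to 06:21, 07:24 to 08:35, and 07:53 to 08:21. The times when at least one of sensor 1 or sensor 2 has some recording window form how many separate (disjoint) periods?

Merge the first list: 06:30–08:03, 09:42–14:13.
Merge the second list: 05:57–06:22, 07:24–08:35.
A ∪ B = 05:57–06:22, 06:30–08:35, 09:42–14:13.
That is 3 disjoint pieces.

3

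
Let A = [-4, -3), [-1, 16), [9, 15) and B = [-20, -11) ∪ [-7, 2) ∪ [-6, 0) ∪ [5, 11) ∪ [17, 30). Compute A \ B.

A, merged: [-4, -3), [-1, 16).
B, merged: [-20, -11), [-7, 2), [5, 11), [17, 30).
[-4, -3) lies entirely inside B → drops out.
[-1, 16) with B removed leaves [2, 5), [11, 16).

[2, 5) ∪ [11, 16)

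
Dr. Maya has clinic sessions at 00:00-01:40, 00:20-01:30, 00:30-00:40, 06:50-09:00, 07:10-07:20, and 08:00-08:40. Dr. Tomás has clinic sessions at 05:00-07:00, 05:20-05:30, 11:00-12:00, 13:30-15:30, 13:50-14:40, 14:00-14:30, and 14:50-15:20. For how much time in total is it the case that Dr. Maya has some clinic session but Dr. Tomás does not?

3 h 40 min

First set merges to 00:00-01:40, 06:50-09:00.
Second set merges to 05:00-07:00, 11:00-12:00, 13:30-15:30.
A \ B = 00:00-01:40, 07:00-09:00.
Total: 1 h 40 min + 2 h = 3 h 40 min.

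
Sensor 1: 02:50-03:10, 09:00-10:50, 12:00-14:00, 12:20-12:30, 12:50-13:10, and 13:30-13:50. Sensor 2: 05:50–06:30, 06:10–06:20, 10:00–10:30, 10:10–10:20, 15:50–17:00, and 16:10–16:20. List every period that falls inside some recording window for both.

Merge the first list: 02:50-03:10, 09:00-10:50, 12:00-14:00.
Merge the second list: 05:50-06:30, 10:00-10:30, 15:50-17:00.
02:50-03:10 meets no B interval.
09:00-10:50 ∩ B → 10:00-10:30.
12:00-14:00 meets no B interval.

10:00-10:30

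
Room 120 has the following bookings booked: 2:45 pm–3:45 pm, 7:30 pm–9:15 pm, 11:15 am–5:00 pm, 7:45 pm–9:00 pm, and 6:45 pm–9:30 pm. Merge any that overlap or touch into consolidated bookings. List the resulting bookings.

11:15 am-5:00 pm, 6:45 pm-9:30 pm

Sort by start: 11:15 am-5:00 pm, 2:45 pm-3:45 pm, 6:45 pm-9:30 pm, 7:30 pm-9:15 pm, 7:45 pm-9:00 pm.
2:45 pm-3:45 pm overlaps/touches 11:15 am-5:00 pm → extend to 11:15 am-5:00 pm.
6:45 pm-9:30 pm is disjoint → start new block.
7:30 pm-9:15 pm overlaps/touches 6:45 pm-9:30 pm → extend to 6:45 pm-9:30 pm.
7:45 pm-9:00 pm overlaps/touches 6:45 pm-9:30 pm → extend to 6:45 pm-9:30 pm.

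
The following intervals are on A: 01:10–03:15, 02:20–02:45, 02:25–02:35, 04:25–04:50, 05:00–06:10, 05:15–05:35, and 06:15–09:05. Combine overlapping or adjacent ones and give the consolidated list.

01:10–03:15, 04:25–04:50, 05:00–06:10, 06:15–09:05

02:20–02:45 overlaps/touches 01:10–03:15 → extend to 01:10–03:15.
02:25–02:35 overlaps/touches 01:10–03:15 → extend to 01:10–03:15.
04:25–04:50 is disjoint → start new block.
05:00–06:10 is disjoint → start new block.
05:15–05:35 overlaps/touches 05:00–06:10 → extend to 05:00–06:10.
06:15–09:05 is disjoint → start new block.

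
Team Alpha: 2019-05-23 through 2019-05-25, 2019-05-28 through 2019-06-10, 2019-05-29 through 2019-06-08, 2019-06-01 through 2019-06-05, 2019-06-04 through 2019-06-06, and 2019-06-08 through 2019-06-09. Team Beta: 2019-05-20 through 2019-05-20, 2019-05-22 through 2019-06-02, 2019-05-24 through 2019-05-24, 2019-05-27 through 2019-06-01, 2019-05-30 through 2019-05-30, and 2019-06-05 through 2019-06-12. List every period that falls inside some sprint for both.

A, merged: 2019-05-23 through 2019-05-25, 2019-05-28 through 2019-06-10.
B, merged: 2019-05-20 through 2019-05-20, 2019-05-22 through 2019-06-02, 2019-06-05 through 2019-06-12.
2019-05-23 through 2019-05-25 ∩ B → 2019-05-23 through 2019-05-25.
2019-05-28 through 2019-06-10 ∩ B → 2019-05-28 through 2019-06-02, 2019-06-05 through 2019-06-10.

2019-05-23 through 2019-05-25, 2019-05-28 through 2019-06-02, 2019-06-05 through 2019-06-10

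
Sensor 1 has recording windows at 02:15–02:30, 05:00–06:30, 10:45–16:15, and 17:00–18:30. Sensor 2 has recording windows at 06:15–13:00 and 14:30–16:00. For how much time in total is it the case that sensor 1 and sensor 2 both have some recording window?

A ∩ B = 06:15–06:30, 10:45–13:00, 14:30–16:00.
Total: 15 min + 2 h 15 min + 1 h 30 min = 4 h.

4 h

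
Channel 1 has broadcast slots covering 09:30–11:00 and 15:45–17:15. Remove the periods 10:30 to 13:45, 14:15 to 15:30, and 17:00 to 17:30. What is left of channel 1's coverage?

09:30-10:30, 15:45-17:00

09:30-11:00 with B removed leaves 09:30-10:30.
15:45-17:15 with B removed leaves 15:45-17:00.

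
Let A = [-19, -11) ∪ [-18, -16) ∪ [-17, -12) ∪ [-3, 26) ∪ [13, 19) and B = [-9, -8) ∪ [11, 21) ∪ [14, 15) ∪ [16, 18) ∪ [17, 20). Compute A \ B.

[-19, -11) ∪ [-3, 11) ∪ [21, 26)

A, merged: [-19, -11), [-3, 26).
B, merged: [-9, -8), [11, 21).
[-19, -11): no B overlap → unchanged.
[-3, 26) minus B → [-3, 11), [21, 26).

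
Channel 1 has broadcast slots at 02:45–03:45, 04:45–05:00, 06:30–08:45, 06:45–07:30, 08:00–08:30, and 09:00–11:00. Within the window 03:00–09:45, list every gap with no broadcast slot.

03:45–04:45, 05:00–06:30, 08:45–09:00

After merging, the occupied span is 02:45–03:45, 04:45–05:00, 06:30–08:45, 09:00–11:00.
Complement within 03:00–09:45: 03:45–04:45, 05:00–06:30, 08:45–09:00.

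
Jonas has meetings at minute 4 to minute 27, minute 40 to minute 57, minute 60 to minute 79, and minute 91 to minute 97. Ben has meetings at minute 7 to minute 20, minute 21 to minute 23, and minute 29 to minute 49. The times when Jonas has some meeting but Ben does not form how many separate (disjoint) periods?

6

A \ B = minute 4 to minute 7, minute 20 to minute 21, minute 23 to minute 27, minute 49 to minute 57, minute 60 to minute 79, minute 91 to minute 97.
That is 6 disjoint pieces.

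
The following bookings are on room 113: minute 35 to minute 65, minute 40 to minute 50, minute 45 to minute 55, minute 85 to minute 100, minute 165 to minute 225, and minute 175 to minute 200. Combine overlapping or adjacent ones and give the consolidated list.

minute 35 to minute 65, minute 85 to minute 100, minute 165 to minute 225

minute 40 to minute 50 overlaps/touches minute 35 to minute 65 → extend to minute 35 to minute 65.
minute 45 to minute 55 overlaps/touches minute 35 to minute 65 → extend to minute 35 to minute 65.
minute 85 to minute 100 is disjoint → start new block.
minute 165 to minute 225 is disjoint → start new block.
minute 175 to minute 200 overlaps/touches minute 165 to minute 225 → extend to minute 165 to minute 225.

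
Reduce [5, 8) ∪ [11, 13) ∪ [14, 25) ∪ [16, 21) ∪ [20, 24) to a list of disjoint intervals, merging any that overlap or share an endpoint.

[5, 8) ∪ [11, 13) ∪ [14, 25)

[11, 13) is disjoint → start new block.
[14, 25) is disjoint → start new block.
[16, 21) overlaps/touches [14, 25) → extend to [14, 25).
[20, 24) overlaps/touches [14, 25) → extend to [14, 25).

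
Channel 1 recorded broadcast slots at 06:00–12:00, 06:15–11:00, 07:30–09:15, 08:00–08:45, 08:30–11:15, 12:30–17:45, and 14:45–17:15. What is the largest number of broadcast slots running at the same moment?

5

Walk the sorted start/end points keeping a running depth.
The depth first hits 5 at 08:30.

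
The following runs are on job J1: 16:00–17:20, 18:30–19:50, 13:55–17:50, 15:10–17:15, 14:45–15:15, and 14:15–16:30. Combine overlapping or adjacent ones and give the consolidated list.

Sort by start: 13:55–17:50, 14:15–16:30, 14:45–15:15, 15:10–17:15, 16:00–17:20, 18:30–19:50.
14:15–16:30 overlaps/touches 13:55–17:50 → extend to 13:55–17:50.
14:45–15:15 overlaps/touches 13:55–17:50 → extend to 13:55–17:50.
15:10–17:15 overlaps/touches 13:55–17:50 → extend to 13:55–17:50.
16:00–17:20 overlaps/touches 13:55–17:50 → extend to 13:55–17:50.
18:30–19:50 is disjoint → start new block.

13:55–17:50, 18:30–19:50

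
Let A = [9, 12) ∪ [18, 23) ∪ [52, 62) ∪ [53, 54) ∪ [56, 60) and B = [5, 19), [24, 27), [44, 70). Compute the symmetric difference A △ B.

A, merged: [9, 12), [18, 23), [52, 62).
A \ B = [19, 23).
B \ A = [5, 9), [12, 18), [24, 27), [44, 52), [62, 70).
Union of the two gives the symmetric difference.

[5, 9) ∪ [12, 18) ∪ [19, 23) ∪ [24, 27) ∪ [44, 52) ∪ [62, 70)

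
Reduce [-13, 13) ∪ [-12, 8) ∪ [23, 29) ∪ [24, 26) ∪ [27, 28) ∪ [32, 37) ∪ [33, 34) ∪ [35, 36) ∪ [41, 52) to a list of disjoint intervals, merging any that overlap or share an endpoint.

[-13, 13) ∪ [23, 29) ∪ [32, 37) ∪ [41, 52)

[-12, 8) overlaps/touches [-13, 13) → extend to [-13, 13).
[23, 29) is disjoint → start new block.
[24, 26) overlaps/touches [23, 29) → extend to [23, 29).
[27, 28) overlaps/touches [23, 29) → extend to [23, 29).
[32, 37) is disjoint → start new block.
[33, 34) overlaps/touches [32, 37) → extend to [32, 37).
[35, 36) overlaps/touches [32, 37) → extend to [32, 37).
[41, 52) is disjoint → start new block.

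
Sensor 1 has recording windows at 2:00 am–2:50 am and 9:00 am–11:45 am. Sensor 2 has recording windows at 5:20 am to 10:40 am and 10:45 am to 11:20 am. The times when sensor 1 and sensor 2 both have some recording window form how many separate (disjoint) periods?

2

A ∩ B = 9:00 am-10:40 am, 10:45 am-11:20 am.
That is 2 disjoint pieces.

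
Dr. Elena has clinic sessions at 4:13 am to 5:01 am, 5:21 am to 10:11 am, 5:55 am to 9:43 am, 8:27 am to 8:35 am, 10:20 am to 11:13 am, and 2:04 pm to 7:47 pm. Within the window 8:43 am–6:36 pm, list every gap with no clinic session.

Covered (merged): 4:13 am–5:01 am, 5:21 am–10:11 am, 10:20 am–11:13 am, 2:04 pm–7:47 pm.
Gaps within 8:43 am–6:36 pm: 10:11 am–10:20 am, 11:13 am–2:04 pm.

10:11 am–10:20 am, 11:13 am–2:04 pm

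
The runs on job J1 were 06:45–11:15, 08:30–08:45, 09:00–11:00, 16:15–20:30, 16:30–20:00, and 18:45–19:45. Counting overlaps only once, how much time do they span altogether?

8 h 45 min

Merged: 06:45–11:15, 16:15–20:30.
Lengths: 4 h 30 min + 4 h 15 min = 8 h 45 min.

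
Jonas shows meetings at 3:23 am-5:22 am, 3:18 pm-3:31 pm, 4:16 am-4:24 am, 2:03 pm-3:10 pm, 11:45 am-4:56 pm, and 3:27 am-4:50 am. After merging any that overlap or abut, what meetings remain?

3:23 am–5:22 am, 11:45 am–4:56 pm

Sort by start: 3:23 am–5:22 am, 3:27 am–4:50 am, 4:16 am–4:24 am, 11:45 am–4:56 pm, 2:03 pm–3:10 pm, 3:18 pm–3:31 pm.
3:27 am–4:50 am overlaps/touches 3:23 am–5:22 am → extend to 3:23 am–5:22 am.
4:16 am–4:24 am overlaps/touches 3:23 am–5:22 am → extend to 3:23 am–5:22 am.
11:45 am–4:56 pm is disjoint → start new block.
2:03 pm–3:10 pm overlaps/touches 11:45 am–4:56 pm → extend to 11:45 am–4:56 pm.
3:18 pm–3:31 pm overlaps/touches 11:45 am–4:56 pm → extend to 11:45 am–4:56 pm.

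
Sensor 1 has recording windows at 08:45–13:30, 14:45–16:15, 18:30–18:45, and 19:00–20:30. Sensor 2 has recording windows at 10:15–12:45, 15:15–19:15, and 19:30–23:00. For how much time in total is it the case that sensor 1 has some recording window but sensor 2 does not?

3 h

A \ B = 08:45-10:15, 12:45-13:30, 14:45-15:15, 19:15-19:30.
Total: 1 h 30 min + 45 min + 30 min + 15 min = 3 h.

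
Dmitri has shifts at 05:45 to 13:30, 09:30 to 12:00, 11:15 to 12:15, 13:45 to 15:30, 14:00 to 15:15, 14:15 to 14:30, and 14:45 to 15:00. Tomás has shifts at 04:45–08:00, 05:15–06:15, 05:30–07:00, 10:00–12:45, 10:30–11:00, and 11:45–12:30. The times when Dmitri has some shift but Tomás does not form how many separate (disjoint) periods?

3

A, merged: 05:45-13:30, 13:45-15:30.
B, merged: 04:45-08:00, 10:00-12:45.
A \ B = 08:00-10:00, 12:45-13:30, 13:45-15:30.
That is 3 disjoint pieces.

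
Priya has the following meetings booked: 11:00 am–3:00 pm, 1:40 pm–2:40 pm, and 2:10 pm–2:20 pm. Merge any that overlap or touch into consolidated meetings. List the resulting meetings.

1:40 pm–2:40 pm overlaps/touches 11:00 am–3:00 pm → extend to 11:00 am–3:00 pm.
2:10 pm–2:20 pm overlaps/touches 11:00 am–3:00 pm → extend to 11:00 am–3:00 pm.

11:00 am–3:00 pm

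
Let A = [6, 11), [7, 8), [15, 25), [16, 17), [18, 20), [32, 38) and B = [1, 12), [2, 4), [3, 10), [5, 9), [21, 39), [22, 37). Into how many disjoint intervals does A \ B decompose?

1

A, merged: [6, 11), [15, 25), [32, 38).
B, merged: [1, 12), [21, 39).
A \ B = [15, 21).
That is 1 disjoint piece.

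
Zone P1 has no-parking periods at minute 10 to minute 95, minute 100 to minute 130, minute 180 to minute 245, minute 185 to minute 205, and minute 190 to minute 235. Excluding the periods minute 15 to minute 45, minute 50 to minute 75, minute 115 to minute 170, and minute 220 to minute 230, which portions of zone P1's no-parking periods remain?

minute 10 to minute 15, minute 45 to minute 50, minute 75 to minute 95, minute 100 to minute 115, minute 180 to minute 220, minute 230 to minute 245

Merge the first list: minute 10 to minute 95, minute 100 to minute 130, minute 180 to minute 245.
minute 10 to minute 95 with B removed leaves minute 10 to minute 15, minute 45 to minute 50, minute 75 to minute 95.
minute 100 to minute 130 with B removed leaves minute 100 to minute 115.
minute 180 to minute 245 with B removed leaves minute 180 to minute 220, minute 230 to minute 245.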